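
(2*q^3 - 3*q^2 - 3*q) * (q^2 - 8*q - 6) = 2*q^5 - 19*q^4 + 9*q^3 + 42*q^2 + 18*q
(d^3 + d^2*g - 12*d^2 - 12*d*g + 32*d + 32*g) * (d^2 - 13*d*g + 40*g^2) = d^5 - 12*d^4*g - 12*d^4 + 27*d^3*g^2 + 144*d^3*g + 32*d^3 + 40*d^2*g^3 - 324*d^2*g^2 - 384*d^2*g - 480*d*g^3 + 864*d*g^2 + 1280*g^3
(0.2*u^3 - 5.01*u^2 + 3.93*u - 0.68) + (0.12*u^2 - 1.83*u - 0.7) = 0.2*u^3 - 4.89*u^2 + 2.1*u - 1.38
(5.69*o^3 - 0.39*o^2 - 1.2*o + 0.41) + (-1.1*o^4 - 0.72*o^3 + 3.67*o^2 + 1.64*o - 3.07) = -1.1*o^4 + 4.97*o^3 + 3.28*o^2 + 0.44*o - 2.66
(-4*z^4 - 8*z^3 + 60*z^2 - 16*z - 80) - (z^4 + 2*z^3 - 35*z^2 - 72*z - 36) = -5*z^4 - 10*z^3 + 95*z^2 + 56*z - 44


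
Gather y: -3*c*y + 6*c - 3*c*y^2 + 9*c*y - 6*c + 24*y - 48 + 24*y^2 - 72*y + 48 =y^2*(24 - 3*c) + y*(6*c - 48)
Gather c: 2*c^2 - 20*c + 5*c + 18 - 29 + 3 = 2*c^2 - 15*c - 8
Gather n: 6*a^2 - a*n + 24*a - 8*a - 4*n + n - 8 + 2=6*a^2 + 16*a + n*(-a - 3) - 6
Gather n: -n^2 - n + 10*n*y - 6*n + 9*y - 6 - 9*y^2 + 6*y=-n^2 + n*(10*y - 7) - 9*y^2 + 15*y - 6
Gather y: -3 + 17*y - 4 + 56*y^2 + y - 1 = 56*y^2 + 18*y - 8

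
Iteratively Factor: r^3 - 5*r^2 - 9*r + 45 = (r - 5)*(r^2 - 9) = (r - 5)*(r - 3)*(r + 3)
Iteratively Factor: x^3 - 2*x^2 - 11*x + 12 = (x - 1)*(x^2 - x - 12) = (x - 4)*(x - 1)*(x + 3)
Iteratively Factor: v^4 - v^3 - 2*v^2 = (v + 1)*(v^3 - 2*v^2) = v*(v + 1)*(v^2 - 2*v) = v^2*(v + 1)*(v - 2)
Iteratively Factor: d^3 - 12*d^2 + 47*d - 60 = (d - 4)*(d^2 - 8*d + 15) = (d - 5)*(d - 4)*(d - 3)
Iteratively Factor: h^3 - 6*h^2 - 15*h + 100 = (h - 5)*(h^2 - h - 20) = (h - 5)^2*(h + 4)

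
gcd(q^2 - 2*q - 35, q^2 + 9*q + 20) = q + 5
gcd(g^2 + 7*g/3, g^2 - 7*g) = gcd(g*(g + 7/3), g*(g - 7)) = g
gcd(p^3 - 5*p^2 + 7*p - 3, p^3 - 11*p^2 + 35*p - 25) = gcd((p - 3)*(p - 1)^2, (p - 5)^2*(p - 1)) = p - 1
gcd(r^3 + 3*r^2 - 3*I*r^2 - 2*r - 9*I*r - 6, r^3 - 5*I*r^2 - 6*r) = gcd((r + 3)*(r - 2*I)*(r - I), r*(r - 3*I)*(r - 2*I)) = r - 2*I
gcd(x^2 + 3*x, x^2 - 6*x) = x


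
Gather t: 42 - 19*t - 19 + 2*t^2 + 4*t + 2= 2*t^2 - 15*t + 25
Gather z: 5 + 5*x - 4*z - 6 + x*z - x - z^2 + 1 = 4*x - z^2 + z*(x - 4)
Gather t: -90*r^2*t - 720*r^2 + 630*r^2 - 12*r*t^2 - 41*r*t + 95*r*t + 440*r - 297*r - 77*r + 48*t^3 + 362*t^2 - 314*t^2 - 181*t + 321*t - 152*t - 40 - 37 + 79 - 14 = -90*r^2 + 66*r + 48*t^3 + t^2*(48 - 12*r) + t*(-90*r^2 + 54*r - 12) - 12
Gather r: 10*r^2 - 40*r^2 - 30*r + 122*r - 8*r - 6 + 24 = -30*r^2 + 84*r + 18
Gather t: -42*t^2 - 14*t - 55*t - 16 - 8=-42*t^2 - 69*t - 24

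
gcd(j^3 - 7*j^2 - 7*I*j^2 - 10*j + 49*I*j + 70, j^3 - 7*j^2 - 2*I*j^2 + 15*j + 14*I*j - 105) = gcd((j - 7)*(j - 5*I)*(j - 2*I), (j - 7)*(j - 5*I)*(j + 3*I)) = j^2 + j*(-7 - 5*I) + 35*I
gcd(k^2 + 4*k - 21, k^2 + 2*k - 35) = k + 7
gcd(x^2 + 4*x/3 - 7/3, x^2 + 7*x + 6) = 1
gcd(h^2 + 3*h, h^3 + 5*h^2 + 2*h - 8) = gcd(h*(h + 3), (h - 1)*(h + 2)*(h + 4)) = 1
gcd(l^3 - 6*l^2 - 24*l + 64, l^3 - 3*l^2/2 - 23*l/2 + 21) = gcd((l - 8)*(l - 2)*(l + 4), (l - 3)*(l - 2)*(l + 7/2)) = l - 2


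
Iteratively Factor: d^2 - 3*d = (d)*(d - 3)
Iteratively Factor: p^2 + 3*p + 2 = (p + 1)*(p + 2)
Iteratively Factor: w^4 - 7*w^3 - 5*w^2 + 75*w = (w - 5)*(w^3 - 2*w^2 - 15*w) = w*(w - 5)*(w^2 - 2*w - 15) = w*(w - 5)^2*(w + 3)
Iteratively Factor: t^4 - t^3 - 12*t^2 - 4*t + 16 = (t - 4)*(t^3 + 3*t^2 - 4) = (t - 4)*(t + 2)*(t^2 + t - 2) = (t - 4)*(t - 1)*(t + 2)*(t + 2)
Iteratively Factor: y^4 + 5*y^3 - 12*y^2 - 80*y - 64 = (y + 4)*(y^3 + y^2 - 16*y - 16) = (y + 1)*(y + 4)*(y^2 - 16) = (y - 4)*(y + 1)*(y + 4)*(y + 4)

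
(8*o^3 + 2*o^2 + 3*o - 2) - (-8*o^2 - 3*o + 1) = 8*o^3 + 10*o^2 + 6*o - 3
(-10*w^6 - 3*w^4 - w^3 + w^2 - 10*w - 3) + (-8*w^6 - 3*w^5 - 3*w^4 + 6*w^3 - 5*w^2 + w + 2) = -18*w^6 - 3*w^5 - 6*w^4 + 5*w^3 - 4*w^2 - 9*w - 1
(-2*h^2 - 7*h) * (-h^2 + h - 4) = 2*h^4 + 5*h^3 + h^2 + 28*h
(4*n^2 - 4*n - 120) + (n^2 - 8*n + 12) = 5*n^2 - 12*n - 108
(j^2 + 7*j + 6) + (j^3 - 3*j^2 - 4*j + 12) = j^3 - 2*j^2 + 3*j + 18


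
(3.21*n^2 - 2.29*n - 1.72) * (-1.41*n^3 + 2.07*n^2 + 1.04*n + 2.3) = -4.5261*n^5 + 9.8736*n^4 + 1.0233*n^3 + 1.441*n^2 - 7.0558*n - 3.956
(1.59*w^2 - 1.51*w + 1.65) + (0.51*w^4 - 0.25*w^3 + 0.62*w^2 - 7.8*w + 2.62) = 0.51*w^4 - 0.25*w^3 + 2.21*w^2 - 9.31*w + 4.27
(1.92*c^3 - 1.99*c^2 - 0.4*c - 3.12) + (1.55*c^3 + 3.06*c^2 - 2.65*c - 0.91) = 3.47*c^3 + 1.07*c^2 - 3.05*c - 4.03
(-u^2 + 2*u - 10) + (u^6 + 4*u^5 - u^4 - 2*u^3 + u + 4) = u^6 + 4*u^5 - u^4 - 2*u^3 - u^2 + 3*u - 6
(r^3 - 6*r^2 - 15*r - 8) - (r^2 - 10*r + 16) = r^3 - 7*r^2 - 5*r - 24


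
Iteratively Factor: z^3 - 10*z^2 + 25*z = (z - 5)*(z^2 - 5*z) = (z - 5)^2*(z)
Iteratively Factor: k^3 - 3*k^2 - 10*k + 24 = (k - 2)*(k^2 - k - 12) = (k - 4)*(k - 2)*(k + 3)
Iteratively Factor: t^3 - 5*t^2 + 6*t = (t)*(t^2 - 5*t + 6) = t*(t - 3)*(t - 2)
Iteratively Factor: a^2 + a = (a + 1)*(a)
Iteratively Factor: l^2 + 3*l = (l)*(l + 3)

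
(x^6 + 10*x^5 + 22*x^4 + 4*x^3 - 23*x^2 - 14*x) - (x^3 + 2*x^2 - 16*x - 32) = x^6 + 10*x^5 + 22*x^4 + 3*x^3 - 25*x^2 + 2*x + 32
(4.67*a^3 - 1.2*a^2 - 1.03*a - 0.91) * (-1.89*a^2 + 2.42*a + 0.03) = -8.8263*a^5 + 13.5694*a^4 - 0.8172*a^3 - 0.8087*a^2 - 2.2331*a - 0.0273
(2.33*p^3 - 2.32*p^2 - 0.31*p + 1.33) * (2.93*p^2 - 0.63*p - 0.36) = 6.8269*p^5 - 8.2655*p^4 - 0.2855*p^3 + 4.9274*p^2 - 0.7263*p - 0.4788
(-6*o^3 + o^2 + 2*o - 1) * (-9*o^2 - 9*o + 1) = 54*o^5 + 45*o^4 - 33*o^3 - 8*o^2 + 11*o - 1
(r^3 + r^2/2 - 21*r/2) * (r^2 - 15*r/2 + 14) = r^5 - 7*r^4 - r^3/4 + 343*r^2/4 - 147*r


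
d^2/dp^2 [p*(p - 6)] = 2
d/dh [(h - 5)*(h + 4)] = 2*h - 1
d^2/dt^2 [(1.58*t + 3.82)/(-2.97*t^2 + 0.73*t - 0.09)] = (-(1.58*t + 3.82)*(5.94*t - 0.73)*(11.88*t - 1.46) + (28.1556*t + 20.384)*(2.97*t^2 - 0.73*t + 0.09))/(2.97*t^2 - 0.73*t + 0.09)^3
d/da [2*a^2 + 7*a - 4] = 4*a + 7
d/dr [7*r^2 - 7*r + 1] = 14*r - 7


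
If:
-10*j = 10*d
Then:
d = -j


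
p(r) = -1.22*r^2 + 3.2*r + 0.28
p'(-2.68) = 9.74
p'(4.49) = -7.76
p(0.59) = 1.74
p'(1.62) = -0.75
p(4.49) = -9.95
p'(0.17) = 2.79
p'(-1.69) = 7.32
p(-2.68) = -17.06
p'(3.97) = -6.49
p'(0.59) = 1.76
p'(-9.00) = 25.16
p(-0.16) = -0.26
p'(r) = 3.2 - 2.44*r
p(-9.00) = -127.34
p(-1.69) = -8.61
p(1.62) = 2.26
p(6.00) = -24.44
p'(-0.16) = 3.59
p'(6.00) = -11.44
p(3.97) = -6.24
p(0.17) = 0.79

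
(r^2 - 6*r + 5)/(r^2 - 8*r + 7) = (r - 5)/(r - 7)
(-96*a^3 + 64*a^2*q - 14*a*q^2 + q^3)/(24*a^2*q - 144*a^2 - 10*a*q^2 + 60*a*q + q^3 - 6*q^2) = (-4*a + q)/(q - 6)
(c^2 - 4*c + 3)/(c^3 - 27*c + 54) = (c - 1)/(c^2 + 3*c - 18)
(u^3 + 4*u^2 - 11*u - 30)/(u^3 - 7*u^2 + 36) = (u + 5)/(u - 6)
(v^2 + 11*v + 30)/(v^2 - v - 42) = (v + 5)/(v - 7)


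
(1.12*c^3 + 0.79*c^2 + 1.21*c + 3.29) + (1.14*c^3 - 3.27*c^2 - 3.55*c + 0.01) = 2.26*c^3 - 2.48*c^2 - 2.34*c + 3.3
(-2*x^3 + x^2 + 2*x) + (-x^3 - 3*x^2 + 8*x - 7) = -3*x^3 - 2*x^2 + 10*x - 7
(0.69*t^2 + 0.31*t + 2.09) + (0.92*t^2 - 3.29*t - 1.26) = 1.61*t^2 - 2.98*t + 0.83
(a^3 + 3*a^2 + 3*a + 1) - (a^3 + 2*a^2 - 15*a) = a^2 + 18*a + 1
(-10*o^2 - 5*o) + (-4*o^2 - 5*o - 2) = -14*o^2 - 10*o - 2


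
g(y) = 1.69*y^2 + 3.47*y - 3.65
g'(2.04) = 10.37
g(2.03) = 10.36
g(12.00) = 281.35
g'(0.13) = 3.91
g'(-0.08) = 3.20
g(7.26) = 110.62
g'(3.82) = 16.38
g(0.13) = -3.17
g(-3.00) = 1.15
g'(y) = 3.38*y + 3.47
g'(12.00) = 44.03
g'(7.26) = 28.01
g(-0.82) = -5.36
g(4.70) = 49.99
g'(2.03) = 10.33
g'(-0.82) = 0.70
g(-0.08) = -3.92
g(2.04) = 10.46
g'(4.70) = 19.36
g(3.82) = 34.27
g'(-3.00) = -6.67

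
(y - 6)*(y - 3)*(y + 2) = y^3 - 7*y^2 + 36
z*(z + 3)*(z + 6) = z^3 + 9*z^2 + 18*z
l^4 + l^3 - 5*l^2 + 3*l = l*(l - 1)^2*(l + 3)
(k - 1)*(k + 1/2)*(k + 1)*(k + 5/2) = k^4 + 3*k^3 + k^2/4 - 3*k - 5/4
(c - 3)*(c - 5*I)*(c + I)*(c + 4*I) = c^4 - 3*c^3 + 21*c^2 - 63*c + 20*I*c - 60*I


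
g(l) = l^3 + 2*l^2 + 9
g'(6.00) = 132.00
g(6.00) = 297.00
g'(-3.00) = 15.00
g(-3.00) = 0.00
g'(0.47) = 2.54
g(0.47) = 9.55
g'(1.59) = 13.94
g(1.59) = 18.08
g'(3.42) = 48.77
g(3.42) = 72.39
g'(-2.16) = 5.36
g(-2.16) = 8.25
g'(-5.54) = 69.91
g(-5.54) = -99.65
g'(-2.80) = 12.32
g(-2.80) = 2.73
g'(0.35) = 1.77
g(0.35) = 9.29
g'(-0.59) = -1.32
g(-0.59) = 9.49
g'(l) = 3*l^2 + 4*l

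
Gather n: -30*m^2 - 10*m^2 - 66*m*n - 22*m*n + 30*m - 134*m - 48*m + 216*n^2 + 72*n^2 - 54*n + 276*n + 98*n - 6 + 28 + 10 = -40*m^2 - 152*m + 288*n^2 + n*(320 - 88*m) + 32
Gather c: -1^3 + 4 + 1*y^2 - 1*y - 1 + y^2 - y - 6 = 2*y^2 - 2*y - 4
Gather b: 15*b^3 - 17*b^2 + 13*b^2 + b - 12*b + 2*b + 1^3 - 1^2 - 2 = 15*b^3 - 4*b^2 - 9*b - 2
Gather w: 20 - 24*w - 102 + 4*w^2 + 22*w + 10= 4*w^2 - 2*w - 72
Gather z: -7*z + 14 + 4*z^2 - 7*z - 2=4*z^2 - 14*z + 12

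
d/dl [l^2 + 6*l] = 2*l + 6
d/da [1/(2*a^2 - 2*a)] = (1/2 - a)/(a^2*(a - 1)^2)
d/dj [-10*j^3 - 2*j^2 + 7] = 2*j*(-15*j - 2)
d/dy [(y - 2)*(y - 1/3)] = 2*y - 7/3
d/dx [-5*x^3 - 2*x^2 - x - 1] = -15*x^2 - 4*x - 1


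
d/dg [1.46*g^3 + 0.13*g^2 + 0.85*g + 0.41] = 4.38*g^2 + 0.26*g + 0.85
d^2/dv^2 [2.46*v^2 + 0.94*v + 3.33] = 4.92000000000000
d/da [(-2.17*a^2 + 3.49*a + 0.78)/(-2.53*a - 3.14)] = (5.4901*a^2 + 13.6276*a - 8.9852)/(6.4009*a^2 + 15.8884*a + 9.8596)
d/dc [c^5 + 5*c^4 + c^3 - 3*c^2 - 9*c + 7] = 5*c^4 + 20*c^3 + 3*c^2 - 6*c - 9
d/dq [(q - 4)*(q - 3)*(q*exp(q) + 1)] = q^3*exp(q) - 4*q^2*exp(q) - 2*q*exp(q) + 2*q + 12*exp(q) - 7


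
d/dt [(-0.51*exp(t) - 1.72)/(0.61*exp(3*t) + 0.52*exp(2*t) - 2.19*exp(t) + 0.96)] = (0.6222*exp(3*t) + 3.4128*exp(2*t) + 1.7888*exp(t) - 4.2564)*exp(t)/(0.3721*exp(6*t) + 0.6344*exp(5*t) - 2.4014*exp(4*t) - 1.1064*exp(3*t) + 5.7945*exp(2*t) - 4.2048*exp(t) + 0.9216)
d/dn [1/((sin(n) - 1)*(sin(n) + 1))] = -2*sin(n)/cos(n)^3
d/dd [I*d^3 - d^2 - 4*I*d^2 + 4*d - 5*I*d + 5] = 3*I*d^2 - 2*d - 8*I*d + 4 - 5*I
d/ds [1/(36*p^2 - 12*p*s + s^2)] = 2*(6*p - s)/(36*p^2 - 12*p*s + s^2)^2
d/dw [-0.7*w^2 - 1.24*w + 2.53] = -1.4*w - 1.24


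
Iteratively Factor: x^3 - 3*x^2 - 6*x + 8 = (x - 1)*(x^2 - 2*x - 8) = (x - 4)*(x - 1)*(x + 2)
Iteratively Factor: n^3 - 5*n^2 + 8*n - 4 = (n - 2)*(n^2 - 3*n + 2) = (n - 2)^2*(n - 1)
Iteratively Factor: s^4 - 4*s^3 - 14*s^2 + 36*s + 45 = (s - 3)*(s^3 - s^2 - 17*s - 15) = (s - 3)*(s + 1)*(s^2 - 2*s - 15) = (s - 3)*(s + 1)*(s + 3)*(s - 5)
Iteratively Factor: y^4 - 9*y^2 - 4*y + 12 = (y - 1)*(y^3 + y^2 - 8*y - 12) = (y - 3)*(y - 1)*(y^2 + 4*y + 4) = (y - 3)*(y - 1)*(y + 2)*(y + 2)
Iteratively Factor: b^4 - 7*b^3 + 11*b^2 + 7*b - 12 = (b + 1)*(b^3 - 8*b^2 + 19*b - 12) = (b - 1)*(b + 1)*(b^2 - 7*b + 12) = (b - 4)*(b - 1)*(b + 1)*(b - 3)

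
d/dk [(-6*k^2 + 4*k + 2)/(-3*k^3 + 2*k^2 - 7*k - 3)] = 2*(-9*k^4 + 12*k^3 + 26*k^2 + 14*k + 1)/(9*k^6 - 12*k^5 + 46*k^4 - 10*k^3 + 37*k^2 + 42*k + 9)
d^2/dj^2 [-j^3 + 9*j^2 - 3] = 18 - 6*j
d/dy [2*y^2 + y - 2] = 4*y + 1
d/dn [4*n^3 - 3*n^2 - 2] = 6*n*(2*n - 1)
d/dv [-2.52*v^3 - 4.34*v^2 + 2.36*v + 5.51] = -7.56*v^2 - 8.68*v + 2.36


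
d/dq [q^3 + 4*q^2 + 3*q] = 3*q^2 + 8*q + 3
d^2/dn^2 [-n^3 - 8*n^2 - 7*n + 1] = -6*n - 16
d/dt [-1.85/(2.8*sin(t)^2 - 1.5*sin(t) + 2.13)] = (10.36*sin(t) - 2.775)*cos(t)/(2.8*sin(t)^2 - 1.5*sin(t) + 2.13)^2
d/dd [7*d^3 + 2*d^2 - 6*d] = 21*d^2 + 4*d - 6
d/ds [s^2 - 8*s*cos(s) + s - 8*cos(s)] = 8*s*sin(s) + 2*s - 8*sqrt(2)*cos(s + pi/4) + 1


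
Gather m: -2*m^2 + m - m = -2*m^2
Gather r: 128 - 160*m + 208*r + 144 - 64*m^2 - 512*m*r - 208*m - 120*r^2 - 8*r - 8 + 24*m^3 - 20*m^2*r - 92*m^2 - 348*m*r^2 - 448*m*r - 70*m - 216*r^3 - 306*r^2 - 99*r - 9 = 24*m^3 - 156*m^2 - 438*m - 216*r^3 + r^2*(-348*m - 426) + r*(-20*m^2 - 960*m + 101) + 255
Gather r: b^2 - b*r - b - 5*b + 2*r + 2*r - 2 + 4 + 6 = b^2 - 6*b + r*(4 - b) + 8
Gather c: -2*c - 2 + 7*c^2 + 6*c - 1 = 7*c^2 + 4*c - 3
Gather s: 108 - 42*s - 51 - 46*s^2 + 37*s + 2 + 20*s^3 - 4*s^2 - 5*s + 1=20*s^3 - 50*s^2 - 10*s + 60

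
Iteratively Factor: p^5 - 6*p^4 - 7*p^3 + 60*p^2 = (p + 3)*(p^4 - 9*p^3 + 20*p^2) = (p - 4)*(p + 3)*(p^3 - 5*p^2) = p*(p - 4)*(p + 3)*(p^2 - 5*p) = p^2*(p - 4)*(p + 3)*(p - 5)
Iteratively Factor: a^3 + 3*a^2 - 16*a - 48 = (a - 4)*(a^2 + 7*a + 12) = (a - 4)*(a + 4)*(a + 3)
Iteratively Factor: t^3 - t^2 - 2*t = (t - 2)*(t^2 + t) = (t - 2)*(t + 1)*(t)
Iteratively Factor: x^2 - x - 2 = (x + 1)*(x - 2)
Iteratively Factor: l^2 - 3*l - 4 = (l - 4)*(l + 1)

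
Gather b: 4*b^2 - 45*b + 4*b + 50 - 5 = 4*b^2 - 41*b + 45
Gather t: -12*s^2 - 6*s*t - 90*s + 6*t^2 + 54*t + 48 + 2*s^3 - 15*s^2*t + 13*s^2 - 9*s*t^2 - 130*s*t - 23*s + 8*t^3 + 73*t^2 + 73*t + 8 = 2*s^3 + s^2 - 113*s + 8*t^3 + t^2*(79 - 9*s) + t*(-15*s^2 - 136*s + 127) + 56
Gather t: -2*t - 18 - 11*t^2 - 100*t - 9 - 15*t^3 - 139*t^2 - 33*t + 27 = -15*t^3 - 150*t^2 - 135*t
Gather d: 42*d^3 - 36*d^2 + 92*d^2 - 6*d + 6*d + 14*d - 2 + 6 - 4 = 42*d^3 + 56*d^2 + 14*d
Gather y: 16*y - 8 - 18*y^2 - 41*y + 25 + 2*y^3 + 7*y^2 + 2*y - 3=2*y^3 - 11*y^2 - 23*y + 14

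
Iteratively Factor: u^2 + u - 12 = (u + 4)*(u - 3)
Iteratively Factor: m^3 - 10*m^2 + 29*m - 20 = (m - 1)*(m^2 - 9*m + 20) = (m - 5)*(m - 1)*(m - 4)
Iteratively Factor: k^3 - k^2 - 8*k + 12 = (k - 2)*(k^2 + k - 6) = (k - 2)^2*(k + 3)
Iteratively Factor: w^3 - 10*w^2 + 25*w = (w - 5)*(w^2 - 5*w) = w*(w - 5)*(w - 5)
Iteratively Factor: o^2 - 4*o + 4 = (o - 2)*(o - 2)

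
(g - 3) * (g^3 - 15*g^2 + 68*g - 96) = g^4 - 18*g^3 + 113*g^2 - 300*g + 288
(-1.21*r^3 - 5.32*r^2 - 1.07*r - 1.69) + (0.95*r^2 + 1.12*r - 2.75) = -1.21*r^3 - 4.37*r^2 + 0.05*r - 4.44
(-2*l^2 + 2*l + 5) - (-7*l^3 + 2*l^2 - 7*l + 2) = 7*l^3 - 4*l^2 + 9*l + 3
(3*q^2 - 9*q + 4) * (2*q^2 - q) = 6*q^4 - 21*q^3 + 17*q^2 - 4*q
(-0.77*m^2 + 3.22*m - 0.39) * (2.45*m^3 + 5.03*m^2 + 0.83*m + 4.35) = -1.8865*m^5 + 4.0159*m^4 + 14.602*m^3 - 2.6386*m^2 + 13.6833*m - 1.6965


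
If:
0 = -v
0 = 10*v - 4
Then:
No Solution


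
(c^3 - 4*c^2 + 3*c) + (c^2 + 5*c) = c^3 - 3*c^2 + 8*c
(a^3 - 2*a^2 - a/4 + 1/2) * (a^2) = a^5 - 2*a^4 - a^3/4 + a^2/2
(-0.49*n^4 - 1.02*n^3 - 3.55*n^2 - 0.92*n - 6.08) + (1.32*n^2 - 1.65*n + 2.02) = -0.49*n^4 - 1.02*n^3 - 2.23*n^2 - 2.57*n - 4.06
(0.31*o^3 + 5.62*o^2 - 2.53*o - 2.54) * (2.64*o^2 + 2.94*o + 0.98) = 0.8184*o^5 + 15.7482*o^4 + 10.1474*o^3 - 8.6362*o^2 - 9.947*o - 2.4892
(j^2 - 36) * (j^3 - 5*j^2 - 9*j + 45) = j^5 - 5*j^4 - 45*j^3 + 225*j^2 + 324*j - 1620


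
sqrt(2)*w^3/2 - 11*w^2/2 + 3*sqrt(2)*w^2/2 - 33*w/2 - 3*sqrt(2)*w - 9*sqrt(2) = (w + 3)*(w - 6*sqrt(2))*(sqrt(2)*w/2 + 1/2)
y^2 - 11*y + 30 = (y - 6)*(y - 5)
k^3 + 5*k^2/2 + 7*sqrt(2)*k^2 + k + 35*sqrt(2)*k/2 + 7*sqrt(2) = (k + 1/2)*(k + 2)*(k + 7*sqrt(2))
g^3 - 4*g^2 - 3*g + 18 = (g - 3)^2*(g + 2)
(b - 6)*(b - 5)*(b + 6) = b^3 - 5*b^2 - 36*b + 180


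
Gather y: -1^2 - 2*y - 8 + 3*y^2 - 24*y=3*y^2 - 26*y - 9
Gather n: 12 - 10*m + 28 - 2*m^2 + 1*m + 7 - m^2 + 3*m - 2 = -3*m^2 - 6*m + 45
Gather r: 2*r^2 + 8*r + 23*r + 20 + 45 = 2*r^2 + 31*r + 65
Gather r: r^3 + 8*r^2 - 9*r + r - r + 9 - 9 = r^3 + 8*r^2 - 9*r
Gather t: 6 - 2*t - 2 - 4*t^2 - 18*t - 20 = -4*t^2 - 20*t - 16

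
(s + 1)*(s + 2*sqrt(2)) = s^2 + s + 2*sqrt(2)*s + 2*sqrt(2)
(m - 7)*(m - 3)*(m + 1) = m^3 - 9*m^2 + 11*m + 21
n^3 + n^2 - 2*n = n*(n - 1)*(n + 2)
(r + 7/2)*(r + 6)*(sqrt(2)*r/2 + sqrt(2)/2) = sqrt(2)*r^3/2 + 21*sqrt(2)*r^2/4 + 61*sqrt(2)*r/4 + 21*sqrt(2)/2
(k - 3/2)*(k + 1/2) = k^2 - k - 3/4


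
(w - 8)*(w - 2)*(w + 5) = w^3 - 5*w^2 - 34*w + 80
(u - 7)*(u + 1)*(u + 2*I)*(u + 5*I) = u^4 - 6*u^3 + 7*I*u^3 - 17*u^2 - 42*I*u^2 + 60*u - 49*I*u + 70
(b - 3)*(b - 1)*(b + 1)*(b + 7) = b^4 + 4*b^3 - 22*b^2 - 4*b + 21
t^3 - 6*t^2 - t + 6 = (t - 6)*(t - 1)*(t + 1)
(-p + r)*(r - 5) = -p*r + 5*p + r^2 - 5*r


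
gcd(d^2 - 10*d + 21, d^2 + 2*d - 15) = d - 3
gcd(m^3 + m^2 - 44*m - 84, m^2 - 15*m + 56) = m - 7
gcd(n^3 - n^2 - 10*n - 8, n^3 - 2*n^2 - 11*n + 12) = n - 4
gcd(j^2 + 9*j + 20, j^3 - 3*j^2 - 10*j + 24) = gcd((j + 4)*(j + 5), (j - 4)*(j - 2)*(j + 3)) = 1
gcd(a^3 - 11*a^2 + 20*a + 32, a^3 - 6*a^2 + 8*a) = a - 4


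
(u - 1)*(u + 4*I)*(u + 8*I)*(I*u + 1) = I*u^4 - 11*u^3 - I*u^3 + 11*u^2 - 20*I*u^2 - 32*u + 20*I*u + 32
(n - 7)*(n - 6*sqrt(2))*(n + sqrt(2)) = n^3 - 5*sqrt(2)*n^2 - 7*n^2 - 12*n + 35*sqrt(2)*n + 84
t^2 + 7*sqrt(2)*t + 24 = (t + 3*sqrt(2))*(t + 4*sqrt(2))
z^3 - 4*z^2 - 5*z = z*(z - 5)*(z + 1)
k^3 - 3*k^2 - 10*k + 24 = (k - 4)*(k - 2)*(k + 3)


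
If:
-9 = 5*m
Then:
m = -9/5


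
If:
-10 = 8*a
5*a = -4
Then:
No Solution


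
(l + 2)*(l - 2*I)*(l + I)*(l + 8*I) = l^4 + 2*l^3 + 7*I*l^3 + 10*l^2 + 14*I*l^2 + 20*l + 16*I*l + 32*I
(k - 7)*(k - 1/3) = k^2 - 22*k/3 + 7/3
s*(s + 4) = s^2 + 4*s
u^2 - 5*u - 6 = (u - 6)*(u + 1)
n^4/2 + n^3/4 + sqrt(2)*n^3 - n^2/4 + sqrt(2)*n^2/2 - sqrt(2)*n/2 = n*(n/2 + sqrt(2))*(n - 1/2)*(n + 1)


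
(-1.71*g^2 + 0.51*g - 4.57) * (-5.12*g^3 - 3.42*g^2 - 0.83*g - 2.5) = 8.7552*g^5 + 3.237*g^4 + 23.0735*g^3 + 19.4811*g^2 + 2.5181*g + 11.425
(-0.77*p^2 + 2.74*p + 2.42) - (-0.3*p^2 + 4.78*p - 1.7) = -0.47*p^2 - 2.04*p + 4.12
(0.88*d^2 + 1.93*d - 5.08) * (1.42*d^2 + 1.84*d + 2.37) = 1.2496*d^4 + 4.3598*d^3 - 1.5768*d^2 - 4.7731*d - 12.0396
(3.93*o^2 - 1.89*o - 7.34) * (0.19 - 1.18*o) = -4.6374*o^3 + 2.9769*o^2 + 8.3021*o - 1.3946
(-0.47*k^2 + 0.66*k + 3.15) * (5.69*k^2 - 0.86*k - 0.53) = -2.6743*k^4 + 4.1596*k^3 + 17.605*k^2 - 3.0588*k - 1.6695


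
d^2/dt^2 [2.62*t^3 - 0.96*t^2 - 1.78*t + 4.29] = 15.72*t - 1.92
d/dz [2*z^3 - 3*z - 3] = 6*z^2 - 3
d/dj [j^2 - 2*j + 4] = 2*j - 2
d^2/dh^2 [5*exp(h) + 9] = 5*exp(h)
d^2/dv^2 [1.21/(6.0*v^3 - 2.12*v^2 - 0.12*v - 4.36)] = ((5.1304 - 43.56*v)*(-6.0*v^3 + 2.12*v^2 + 0.12*v + 4.36) - 1.21*(-36.0*v^2 + 8.48*v + 0.24)*(-18.0*v^2 + 4.24*v + 0.12))/(-6.0*v^3 + 2.12*v^2 + 0.12*v + 4.36)^3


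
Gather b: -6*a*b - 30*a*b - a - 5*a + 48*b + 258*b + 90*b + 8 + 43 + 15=-6*a + b*(396 - 36*a) + 66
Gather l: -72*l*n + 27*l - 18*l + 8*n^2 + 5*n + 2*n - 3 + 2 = l*(9 - 72*n) + 8*n^2 + 7*n - 1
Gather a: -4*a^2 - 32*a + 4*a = -4*a^2 - 28*a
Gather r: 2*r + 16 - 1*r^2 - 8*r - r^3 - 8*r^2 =-r^3 - 9*r^2 - 6*r + 16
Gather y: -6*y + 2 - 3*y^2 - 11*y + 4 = -3*y^2 - 17*y + 6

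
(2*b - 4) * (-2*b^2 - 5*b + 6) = -4*b^3 - 2*b^2 + 32*b - 24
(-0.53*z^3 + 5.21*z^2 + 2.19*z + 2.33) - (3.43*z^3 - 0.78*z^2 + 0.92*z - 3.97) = -3.96*z^3 + 5.99*z^2 + 1.27*z + 6.3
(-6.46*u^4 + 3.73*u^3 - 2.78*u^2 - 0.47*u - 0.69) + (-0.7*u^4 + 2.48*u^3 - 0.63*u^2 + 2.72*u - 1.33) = -7.16*u^4 + 6.21*u^3 - 3.41*u^2 + 2.25*u - 2.02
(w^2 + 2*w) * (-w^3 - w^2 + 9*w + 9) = -w^5 - 3*w^4 + 7*w^3 + 27*w^2 + 18*w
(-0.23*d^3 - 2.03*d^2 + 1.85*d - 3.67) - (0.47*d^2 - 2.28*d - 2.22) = -0.23*d^3 - 2.5*d^2 + 4.13*d - 1.45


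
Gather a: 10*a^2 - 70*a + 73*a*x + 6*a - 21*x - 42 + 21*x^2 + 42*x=10*a^2 + a*(73*x - 64) + 21*x^2 + 21*x - 42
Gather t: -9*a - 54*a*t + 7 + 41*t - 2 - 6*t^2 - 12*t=-9*a - 6*t^2 + t*(29 - 54*a) + 5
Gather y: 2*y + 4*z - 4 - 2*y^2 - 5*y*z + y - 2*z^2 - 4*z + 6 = -2*y^2 + y*(3 - 5*z) - 2*z^2 + 2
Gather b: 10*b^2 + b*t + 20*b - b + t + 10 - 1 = 10*b^2 + b*(t + 19) + t + 9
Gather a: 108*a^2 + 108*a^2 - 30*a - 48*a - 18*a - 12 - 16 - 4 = 216*a^2 - 96*a - 32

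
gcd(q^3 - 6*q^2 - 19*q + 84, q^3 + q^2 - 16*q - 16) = q + 4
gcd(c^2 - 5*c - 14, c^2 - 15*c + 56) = c - 7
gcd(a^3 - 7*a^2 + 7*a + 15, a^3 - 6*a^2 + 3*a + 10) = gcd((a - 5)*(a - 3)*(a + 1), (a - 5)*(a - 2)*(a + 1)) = a^2 - 4*a - 5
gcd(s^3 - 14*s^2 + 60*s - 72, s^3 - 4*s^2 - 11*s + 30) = s - 2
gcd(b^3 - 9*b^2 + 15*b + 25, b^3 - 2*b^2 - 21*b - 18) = b + 1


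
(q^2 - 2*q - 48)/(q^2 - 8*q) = (q + 6)/q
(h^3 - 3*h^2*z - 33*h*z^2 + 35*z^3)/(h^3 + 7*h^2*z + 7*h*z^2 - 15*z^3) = (h - 7*z)/(h + 3*z)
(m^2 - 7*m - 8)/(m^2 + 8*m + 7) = (m - 8)/(m + 7)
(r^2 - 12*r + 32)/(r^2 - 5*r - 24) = (r - 4)/(r + 3)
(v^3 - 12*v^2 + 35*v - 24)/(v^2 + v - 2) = (v^2 - 11*v + 24)/(v + 2)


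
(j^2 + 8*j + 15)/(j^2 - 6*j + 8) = (j^2 + 8*j + 15)/(j^2 - 6*j + 8)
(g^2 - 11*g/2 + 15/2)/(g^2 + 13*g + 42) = (2*g^2 - 11*g + 15)/(2*(g^2 + 13*g + 42))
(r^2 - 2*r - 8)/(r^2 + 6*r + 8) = (r - 4)/(r + 4)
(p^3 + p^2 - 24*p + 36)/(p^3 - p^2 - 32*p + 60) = (p - 3)/(p - 5)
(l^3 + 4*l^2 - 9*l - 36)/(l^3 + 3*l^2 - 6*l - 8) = (l^2 - 9)/(l^2 - l - 2)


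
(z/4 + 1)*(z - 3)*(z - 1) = z^3/4 - 13*z/4 + 3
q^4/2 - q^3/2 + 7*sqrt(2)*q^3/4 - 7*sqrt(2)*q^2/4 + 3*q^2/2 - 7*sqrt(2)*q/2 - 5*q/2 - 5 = (q/2 + 1/2)*(q - 2)*(q + sqrt(2))*(q + 5*sqrt(2)/2)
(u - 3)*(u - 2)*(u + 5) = u^3 - 19*u + 30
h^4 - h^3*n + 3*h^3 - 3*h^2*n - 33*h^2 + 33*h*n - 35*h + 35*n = (h - 5)*(h + 1)*(h + 7)*(h - n)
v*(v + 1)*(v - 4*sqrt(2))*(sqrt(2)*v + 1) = sqrt(2)*v^4 - 7*v^3 + sqrt(2)*v^3 - 7*v^2 - 4*sqrt(2)*v^2 - 4*sqrt(2)*v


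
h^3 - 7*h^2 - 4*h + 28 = (h - 7)*(h - 2)*(h + 2)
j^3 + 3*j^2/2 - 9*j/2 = j*(j - 3/2)*(j + 3)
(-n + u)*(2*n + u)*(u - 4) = -2*n^2*u + 8*n^2 + n*u^2 - 4*n*u + u^3 - 4*u^2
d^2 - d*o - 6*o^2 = (d - 3*o)*(d + 2*o)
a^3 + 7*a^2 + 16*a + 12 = (a + 2)^2*(a + 3)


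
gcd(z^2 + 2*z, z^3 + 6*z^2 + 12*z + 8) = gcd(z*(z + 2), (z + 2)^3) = z + 2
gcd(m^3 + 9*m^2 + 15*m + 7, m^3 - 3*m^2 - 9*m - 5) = m^2 + 2*m + 1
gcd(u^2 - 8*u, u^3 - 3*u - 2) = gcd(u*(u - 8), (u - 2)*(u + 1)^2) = 1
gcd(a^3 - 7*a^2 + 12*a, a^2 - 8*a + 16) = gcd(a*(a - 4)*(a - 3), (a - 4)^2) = a - 4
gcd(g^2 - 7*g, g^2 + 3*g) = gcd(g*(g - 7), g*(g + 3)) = g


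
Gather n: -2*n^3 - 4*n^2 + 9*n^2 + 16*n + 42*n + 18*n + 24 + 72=-2*n^3 + 5*n^2 + 76*n + 96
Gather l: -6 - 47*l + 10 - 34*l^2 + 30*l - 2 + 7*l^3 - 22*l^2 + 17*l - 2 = 7*l^3 - 56*l^2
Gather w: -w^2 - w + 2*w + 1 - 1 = -w^2 + w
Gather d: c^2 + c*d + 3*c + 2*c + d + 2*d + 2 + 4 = c^2 + 5*c + d*(c + 3) + 6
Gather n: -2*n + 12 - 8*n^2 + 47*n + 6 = -8*n^2 + 45*n + 18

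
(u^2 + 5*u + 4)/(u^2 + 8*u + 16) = (u + 1)/(u + 4)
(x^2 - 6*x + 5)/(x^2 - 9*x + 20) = (x - 1)/(x - 4)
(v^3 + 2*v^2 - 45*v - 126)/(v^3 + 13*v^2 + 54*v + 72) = (v - 7)/(v + 4)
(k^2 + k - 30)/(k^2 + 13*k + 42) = (k - 5)/(k + 7)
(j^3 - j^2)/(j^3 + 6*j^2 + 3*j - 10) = j^2/(j^2 + 7*j + 10)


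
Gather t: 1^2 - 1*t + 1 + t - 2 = 0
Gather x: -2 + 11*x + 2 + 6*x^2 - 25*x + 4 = 6*x^2 - 14*x + 4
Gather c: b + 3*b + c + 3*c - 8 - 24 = 4*b + 4*c - 32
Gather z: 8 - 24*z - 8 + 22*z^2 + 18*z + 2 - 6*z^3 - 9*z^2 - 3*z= -6*z^3 + 13*z^2 - 9*z + 2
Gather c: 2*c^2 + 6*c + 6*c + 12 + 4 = 2*c^2 + 12*c + 16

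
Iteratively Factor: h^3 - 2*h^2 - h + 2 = (h - 2)*(h^2 - 1) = (h - 2)*(h + 1)*(h - 1)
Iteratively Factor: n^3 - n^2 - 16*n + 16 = (n - 4)*(n^2 + 3*n - 4) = (n - 4)*(n - 1)*(n + 4)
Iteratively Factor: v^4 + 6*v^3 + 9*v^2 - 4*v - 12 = (v + 2)*(v^3 + 4*v^2 + v - 6) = (v + 2)*(v + 3)*(v^2 + v - 2) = (v + 2)^2*(v + 3)*(v - 1)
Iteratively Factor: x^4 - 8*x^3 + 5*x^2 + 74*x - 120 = (x - 5)*(x^3 - 3*x^2 - 10*x + 24) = (x - 5)*(x - 2)*(x^2 - x - 12) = (x - 5)*(x - 4)*(x - 2)*(x + 3)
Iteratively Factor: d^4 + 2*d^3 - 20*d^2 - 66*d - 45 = (d - 5)*(d^3 + 7*d^2 + 15*d + 9) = (d - 5)*(d + 3)*(d^2 + 4*d + 3) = (d - 5)*(d + 3)^2*(d + 1)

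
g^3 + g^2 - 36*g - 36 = (g - 6)*(g + 1)*(g + 6)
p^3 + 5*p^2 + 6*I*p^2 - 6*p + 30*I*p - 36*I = (p - 1)*(p + 6)*(p + 6*I)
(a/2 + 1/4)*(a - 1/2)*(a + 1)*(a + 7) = a^4/2 + 4*a^3 + 27*a^2/8 - a - 7/8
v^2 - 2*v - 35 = (v - 7)*(v + 5)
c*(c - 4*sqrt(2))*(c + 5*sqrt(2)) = c^3 + sqrt(2)*c^2 - 40*c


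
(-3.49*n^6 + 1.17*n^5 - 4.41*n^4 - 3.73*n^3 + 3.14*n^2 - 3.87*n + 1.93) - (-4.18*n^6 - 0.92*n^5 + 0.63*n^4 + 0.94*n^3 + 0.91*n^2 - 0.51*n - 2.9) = 0.69*n^6 + 2.09*n^5 - 5.04*n^4 - 4.67*n^3 + 2.23*n^2 - 3.36*n + 4.83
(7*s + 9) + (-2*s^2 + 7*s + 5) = -2*s^2 + 14*s + 14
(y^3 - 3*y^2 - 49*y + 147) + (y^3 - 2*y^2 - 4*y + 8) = 2*y^3 - 5*y^2 - 53*y + 155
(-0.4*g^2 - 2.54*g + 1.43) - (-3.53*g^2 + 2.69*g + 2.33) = 3.13*g^2 - 5.23*g - 0.9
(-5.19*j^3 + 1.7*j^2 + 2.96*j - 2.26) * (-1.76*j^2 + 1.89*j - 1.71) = 9.1344*j^5 - 12.8011*j^4 + 6.8783*j^3 + 6.665*j^2 - 9.333*j + 3.8646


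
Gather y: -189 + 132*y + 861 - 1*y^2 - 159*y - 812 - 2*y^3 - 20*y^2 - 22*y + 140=-2*y^3 - 21*y^2 - 49*y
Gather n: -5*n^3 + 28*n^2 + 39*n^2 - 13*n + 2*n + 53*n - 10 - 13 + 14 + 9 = -5*n^3 + 67*n^2 + 42*n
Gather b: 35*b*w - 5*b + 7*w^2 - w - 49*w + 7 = b*(35*w - 5) + 7*w^2 - 50*w + 7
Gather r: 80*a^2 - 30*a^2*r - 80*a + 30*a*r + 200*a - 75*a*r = 80*a^2 + 120*a + r*(-30*a^2 - 45*a)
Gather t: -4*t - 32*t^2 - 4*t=-32*t^2 - 8*t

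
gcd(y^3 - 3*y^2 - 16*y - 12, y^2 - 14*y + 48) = y - 6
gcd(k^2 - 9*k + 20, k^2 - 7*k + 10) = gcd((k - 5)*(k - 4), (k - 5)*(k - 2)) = k - 5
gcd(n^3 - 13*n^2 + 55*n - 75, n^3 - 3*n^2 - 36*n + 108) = n - 3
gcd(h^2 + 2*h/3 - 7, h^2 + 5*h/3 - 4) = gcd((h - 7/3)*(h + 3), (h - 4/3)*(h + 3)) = h + 3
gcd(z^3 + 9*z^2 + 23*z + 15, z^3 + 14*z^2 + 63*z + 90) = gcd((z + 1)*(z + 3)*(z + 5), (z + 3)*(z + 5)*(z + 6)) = z^2 + 8*z + 15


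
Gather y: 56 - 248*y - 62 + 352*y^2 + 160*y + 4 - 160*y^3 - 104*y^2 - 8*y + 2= -160*y^3 + 248*y^2 - 96*y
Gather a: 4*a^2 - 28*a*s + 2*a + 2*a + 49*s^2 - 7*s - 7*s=4*a^2 + a*(4 - 28*s) + 49*s^2 - 14*s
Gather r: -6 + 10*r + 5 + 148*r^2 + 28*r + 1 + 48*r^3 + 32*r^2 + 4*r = 48*r^3 + 180*r^2 + 42*r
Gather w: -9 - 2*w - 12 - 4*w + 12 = -6*w - 9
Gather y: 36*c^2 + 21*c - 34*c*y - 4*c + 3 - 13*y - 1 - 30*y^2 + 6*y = 36*c^2 + 17*c - 30*y^2 + y*(-34*c - 7) + 2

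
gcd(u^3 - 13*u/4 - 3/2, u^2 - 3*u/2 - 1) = u^2 - 3*u/2 - 1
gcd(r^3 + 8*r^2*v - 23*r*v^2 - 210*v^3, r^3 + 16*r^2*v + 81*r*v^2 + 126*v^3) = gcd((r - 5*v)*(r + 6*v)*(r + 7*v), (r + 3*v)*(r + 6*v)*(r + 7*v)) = r^2 + 13*r*v + 42*v^2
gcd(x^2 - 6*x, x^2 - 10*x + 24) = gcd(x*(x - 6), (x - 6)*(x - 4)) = x - 6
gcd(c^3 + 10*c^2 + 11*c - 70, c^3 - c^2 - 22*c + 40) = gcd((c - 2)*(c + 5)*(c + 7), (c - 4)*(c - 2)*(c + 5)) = c^2 + 3*c - 10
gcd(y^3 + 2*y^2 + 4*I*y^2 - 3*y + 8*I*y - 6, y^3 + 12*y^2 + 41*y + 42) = y + 2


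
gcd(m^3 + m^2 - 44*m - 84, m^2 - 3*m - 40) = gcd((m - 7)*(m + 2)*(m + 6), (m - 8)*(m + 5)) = 1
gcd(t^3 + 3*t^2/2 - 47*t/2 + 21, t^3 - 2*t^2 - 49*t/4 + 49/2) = t - 7/2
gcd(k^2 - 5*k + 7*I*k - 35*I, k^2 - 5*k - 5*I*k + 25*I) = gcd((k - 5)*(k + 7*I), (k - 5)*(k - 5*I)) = k - 5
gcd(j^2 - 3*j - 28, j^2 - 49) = j - 7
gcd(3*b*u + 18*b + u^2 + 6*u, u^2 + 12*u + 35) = 1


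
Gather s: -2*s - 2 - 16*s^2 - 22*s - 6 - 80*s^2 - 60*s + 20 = -96*s^2 - 84*s + 12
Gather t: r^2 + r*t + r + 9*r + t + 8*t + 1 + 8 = r^2 + 10*r + t*(r + 9) + 9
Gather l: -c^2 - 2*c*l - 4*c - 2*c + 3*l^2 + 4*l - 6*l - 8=-c^2 - 6*c + 3*l^2 + l*(-2*c - 2) - 8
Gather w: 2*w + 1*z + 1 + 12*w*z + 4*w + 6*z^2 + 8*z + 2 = w*(12*z + 6) + 6*z^2 + 9*z + 3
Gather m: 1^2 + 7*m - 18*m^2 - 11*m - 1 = -18*m^2 - 4*m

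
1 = 1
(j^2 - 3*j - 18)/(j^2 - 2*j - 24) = (j + 3)/(j + 4)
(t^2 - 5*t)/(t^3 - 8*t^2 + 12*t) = (t - 5)/(t^2 - 8*t + 12)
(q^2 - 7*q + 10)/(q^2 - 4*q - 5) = (q - 2)/(q + 1)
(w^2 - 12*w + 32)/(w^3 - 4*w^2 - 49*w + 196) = (w - 8)/(w^2 - 49)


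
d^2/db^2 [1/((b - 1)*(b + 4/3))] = 6*(9*(b - 1)^2 + 3*(b - 1)*(3*b + 4) + (3*b + 4)^2)/((b - 1)^3*(3*b + 4)^3)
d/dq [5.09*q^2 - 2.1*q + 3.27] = 10.18*q - 2.1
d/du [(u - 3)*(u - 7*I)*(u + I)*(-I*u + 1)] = -4*I*u^3 + u^2*(-15 + 9*I) + u*(30 - 26*I) + 7 + 39*I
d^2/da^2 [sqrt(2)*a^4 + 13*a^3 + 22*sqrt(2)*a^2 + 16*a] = 12*sqrt(2)*a^2 + 78*a + 44*sqrt(2)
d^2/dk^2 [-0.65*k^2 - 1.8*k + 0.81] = -1.30000000000000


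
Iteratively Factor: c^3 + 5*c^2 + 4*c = (c)*(c^2 + 5*c + 4) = c*(c + 1)*(c + 4)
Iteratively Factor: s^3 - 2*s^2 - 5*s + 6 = (s + 2)*(s^2 - 4*s + 3) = (s - 3)*(s + 2)*(s - 1)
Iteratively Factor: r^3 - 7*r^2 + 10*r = (r)*(r^2 - 7*r + 10) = r*(r - 5)*(r - 2)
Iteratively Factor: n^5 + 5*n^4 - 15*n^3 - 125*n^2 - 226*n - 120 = (n + 4)*(n^4 + n^3 - 19*n^2 - 49*n - 30) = (n + 1)*(n + 4)*(n^3 - 19*n - 30) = (n - 5)*(n + 1)*(n + 4)*(n^2 + 5*n + 6) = (n - 5)*(n + 1)*(n + 3)*(n + 4)*(n + 2)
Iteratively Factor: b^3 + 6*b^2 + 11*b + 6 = (b + 3)*(b^2 + 3*b + 2) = (b + 2)*(b + 3)*(b + 1)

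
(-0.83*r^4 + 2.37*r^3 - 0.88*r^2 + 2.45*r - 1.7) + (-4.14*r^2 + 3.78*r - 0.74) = -0.83*r^4 + 2.37*r^3 - 5.02*r^2 + 6.23*r - 2.44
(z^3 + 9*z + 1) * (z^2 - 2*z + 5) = z^5 - 2*z^4 + 14*z^3 - 17*z^2 + 43*z + 5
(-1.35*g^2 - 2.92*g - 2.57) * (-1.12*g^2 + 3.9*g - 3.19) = 1.512*g^4 - 1.9946*g^3 - 4.2031*g^2 - 0.7082*g + 8.1983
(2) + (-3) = -1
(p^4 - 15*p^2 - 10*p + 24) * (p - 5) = p^5 - 5*p^4 - 15*p^3 + 65*p^2 + 74*p - 120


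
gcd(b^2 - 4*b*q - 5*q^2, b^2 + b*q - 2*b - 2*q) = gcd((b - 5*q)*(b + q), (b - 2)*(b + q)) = b + q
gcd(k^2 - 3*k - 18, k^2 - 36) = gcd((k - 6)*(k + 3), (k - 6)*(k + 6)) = k - 6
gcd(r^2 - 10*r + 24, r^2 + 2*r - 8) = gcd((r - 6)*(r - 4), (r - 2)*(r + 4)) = 1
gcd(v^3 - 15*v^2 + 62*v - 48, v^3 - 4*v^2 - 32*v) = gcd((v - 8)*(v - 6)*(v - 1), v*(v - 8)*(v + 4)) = v - 8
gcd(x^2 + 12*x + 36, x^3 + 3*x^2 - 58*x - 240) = x + 6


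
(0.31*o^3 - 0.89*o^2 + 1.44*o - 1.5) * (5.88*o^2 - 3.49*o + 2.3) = 1.8228*o^5 - 6.3151*o^4 + 12.2863*o^3 - 15.8926*o^2 + 8.547*o - 3.45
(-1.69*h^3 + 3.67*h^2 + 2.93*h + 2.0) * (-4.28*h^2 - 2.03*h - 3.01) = 7.2332*h^5 - 12.2769*h^4 - 14.9036*h^3 - 25.5546*h^2 - 12.8793*h - 6.02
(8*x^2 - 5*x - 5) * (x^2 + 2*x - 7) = 8*x^4 + 11*x^3 - 71*x^2 + 25*x + 35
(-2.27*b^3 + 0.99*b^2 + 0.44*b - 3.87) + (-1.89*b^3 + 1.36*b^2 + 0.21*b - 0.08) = -4.16*b^3 + 2.35*b^2 + 0.65*b - 3.95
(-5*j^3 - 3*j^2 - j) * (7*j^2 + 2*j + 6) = -35*j^5 - 31*j^4 - 43*j^3 - 20*j^2 - 6*j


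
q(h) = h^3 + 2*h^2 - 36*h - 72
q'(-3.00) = -21.00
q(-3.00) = 27.00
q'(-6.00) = 48.00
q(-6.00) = 0.00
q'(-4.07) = -2.59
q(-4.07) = 40.23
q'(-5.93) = 45.77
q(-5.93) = 3.28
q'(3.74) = 20.92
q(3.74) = -126.35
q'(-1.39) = -35.76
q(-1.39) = -20.78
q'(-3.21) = -17.93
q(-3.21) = 31.09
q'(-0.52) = -37.27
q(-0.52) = -52.88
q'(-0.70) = -37.33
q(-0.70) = -46.16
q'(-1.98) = -32.16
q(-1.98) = -0.64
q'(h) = 3*h^2 + 4*h - 36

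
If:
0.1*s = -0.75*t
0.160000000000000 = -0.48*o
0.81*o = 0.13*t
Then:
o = -0.33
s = 15.58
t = -2.08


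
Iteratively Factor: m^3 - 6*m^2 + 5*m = (m - 1)*(m^2 - 5*m) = (m - 5)*(m - 1)*(m)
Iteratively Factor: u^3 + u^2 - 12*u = (u - 3)*(u^2 + 4*u) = (u - 3)*(u + 4)*(u)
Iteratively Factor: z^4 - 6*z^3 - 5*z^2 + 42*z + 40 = (z - 4)*(z^3 - 2*z^2 - 13*z - 10) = (z - 4)*(z + 2)*(z^2 - 4*z - 5) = (z - 5)*(z - 4)*(z + 2)*(z + 1)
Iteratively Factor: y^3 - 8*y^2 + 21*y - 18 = (y - 3)*(y^2 - 5*y + 6) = (y - 3)^2*(y - 2)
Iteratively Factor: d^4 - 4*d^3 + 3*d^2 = (d)*(d^3 - 4*d^2 + 3*d) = d*(d - 3)*(d^2 - d) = d^2*(d - 3)*(d - 1)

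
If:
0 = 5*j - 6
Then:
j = 6/5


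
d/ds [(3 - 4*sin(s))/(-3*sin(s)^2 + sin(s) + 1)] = (-12*sin(s)^2 + 18*sin(s) - 7)*cos(s)/(-3*sin(s)^2 + sin(s) + 1)^2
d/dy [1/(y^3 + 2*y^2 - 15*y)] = (-3*y^2 - 4*y + 15)/(y^2*(y^2 + 2*y - 15)^2)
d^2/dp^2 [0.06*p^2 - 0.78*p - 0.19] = 0.120000000000000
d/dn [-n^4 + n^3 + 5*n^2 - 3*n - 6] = -4*n^3 + 3*n^2 + 10*n - 3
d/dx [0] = 0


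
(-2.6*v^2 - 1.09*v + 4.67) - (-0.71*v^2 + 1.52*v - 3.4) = -1.89*v^2 - 2.61*v + 8.07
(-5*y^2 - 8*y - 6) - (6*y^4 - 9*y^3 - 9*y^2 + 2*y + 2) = -6*y^4 + 9*y^3 + 4*y^2 - 10*y - 8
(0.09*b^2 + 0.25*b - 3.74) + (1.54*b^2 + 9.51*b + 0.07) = 1.63*b^2 + 9.76*b - 3.67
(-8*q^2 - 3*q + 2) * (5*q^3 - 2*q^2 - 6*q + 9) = -40*q^5 + q^4 + 64*q^3 - 58*q^2 - 39*q + 18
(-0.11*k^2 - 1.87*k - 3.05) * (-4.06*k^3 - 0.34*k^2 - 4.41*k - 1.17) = 0.4466*k^5 + 7.6296*k^4 + 13.5039*k^3 + 9.4124*k^2 + 15.6384*k + 3.5685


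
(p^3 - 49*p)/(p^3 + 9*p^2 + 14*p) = (p - 7)/(p + 2)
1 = 1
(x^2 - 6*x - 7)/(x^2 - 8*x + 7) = (x + 1)/(x - 1)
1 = 1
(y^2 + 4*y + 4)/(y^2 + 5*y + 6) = (y + 2)/(y + 3)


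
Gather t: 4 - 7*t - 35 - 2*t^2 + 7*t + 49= 18 - 2*t^2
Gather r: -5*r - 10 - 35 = -5*r - 45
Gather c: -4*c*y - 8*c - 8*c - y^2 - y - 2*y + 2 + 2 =c*(-4*y - 16) - y^2 - 3*y + 4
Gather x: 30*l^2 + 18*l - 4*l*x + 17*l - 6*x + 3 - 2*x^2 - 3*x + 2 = 30*l^2 + 35*l - 2*x^2 + x*(-4*l - 9) + 5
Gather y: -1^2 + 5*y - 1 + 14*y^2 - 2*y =14*y^2 + 3*y - 2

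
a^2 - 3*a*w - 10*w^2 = (a - 5*w)*(a + 2*w)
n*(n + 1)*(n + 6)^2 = n^4 + 13*n^3 + 48*n^2 + 36*n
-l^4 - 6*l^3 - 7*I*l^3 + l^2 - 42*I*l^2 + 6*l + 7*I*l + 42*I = (l + 6)*(l + 7*I)*(I*l - I)*(I*l + I)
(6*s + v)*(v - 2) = 6*s*v - 12*s + v^2 - 2*v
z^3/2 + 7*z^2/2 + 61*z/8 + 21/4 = (z/2 + 1)*(z + 3/2)*(z + 7/2)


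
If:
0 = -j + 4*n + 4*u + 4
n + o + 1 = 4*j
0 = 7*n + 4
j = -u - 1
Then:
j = -16/35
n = -4/7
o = -79/35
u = -19/35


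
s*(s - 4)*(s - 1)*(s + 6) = s^4 + s^3 - 26*s^2 + 24*s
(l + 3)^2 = l^2 + 6*l + 9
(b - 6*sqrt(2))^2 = b^2 - 12*sqrt(2)*b + 72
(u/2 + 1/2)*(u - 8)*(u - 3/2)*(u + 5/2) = u^4/2 - 3*u^3 - 75*u^2/8 + 73*u/8 + 15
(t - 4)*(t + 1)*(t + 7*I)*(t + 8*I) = t^4 - 3*t^3 + 15*I*t^3 - 60*t^2 - 45*I*t^2 + 168*t - 60*I*t + 224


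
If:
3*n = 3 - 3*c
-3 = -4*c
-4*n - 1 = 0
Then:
No Solution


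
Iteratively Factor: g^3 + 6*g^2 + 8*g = (g)*(g^2 + 6*g + 8) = g*(g + 2)*(g + 4)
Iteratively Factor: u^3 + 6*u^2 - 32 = (u + 4)*(u^2 + 2*u - 8) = (u - 2)*(u + 4)*(u + 4)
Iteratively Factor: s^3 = (s)*(s^2) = s^2*(s)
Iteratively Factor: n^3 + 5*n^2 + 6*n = (n + 2)*(n^2 + 3*n) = n*(n + 2)*(n + 3)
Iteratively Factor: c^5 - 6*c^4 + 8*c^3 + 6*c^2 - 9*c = (c - 3)*(c^4 - 3*c^3 - c^2 + 3*c) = (c - 3)^2*(c^3 - c) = (c - 3)^2*(c - 1)*(c^2 + c) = c*(c - 3)^2*(c - 1)*(c + 1)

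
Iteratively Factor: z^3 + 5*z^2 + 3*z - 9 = (z + 3)*(z^2 + 2*z - 3) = (z - 1)*(z + 3)*(z + 3)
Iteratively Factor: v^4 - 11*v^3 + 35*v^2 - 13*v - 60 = (v + 1)*(v^3 - 12*v^2 + 47*v - 60) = (v - 5)*(v + 1)*(v^2 - 7*v + 12) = (v - 5)*(v - 4)*(v + 1)*(v - 3)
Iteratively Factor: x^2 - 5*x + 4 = (x - 4)*(x - 1)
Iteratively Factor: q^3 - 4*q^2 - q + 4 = (q - 1)*(q^2 - 3*q - 4) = (q - 1)*(q + 1)*(q - 4)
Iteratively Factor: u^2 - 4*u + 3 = (u - 1)*(u - 3)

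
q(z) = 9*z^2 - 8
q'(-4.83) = -86.94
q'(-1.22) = -21.96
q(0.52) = -5.57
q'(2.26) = 40.68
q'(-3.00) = -54.00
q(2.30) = 39.61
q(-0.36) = -6.83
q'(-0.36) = -6.48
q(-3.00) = 73.00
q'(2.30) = 41.40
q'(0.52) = 9.36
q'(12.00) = 216.00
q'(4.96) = 89.28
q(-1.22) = 5.40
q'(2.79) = 50.22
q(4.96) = 213.41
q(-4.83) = 201.96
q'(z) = 18*z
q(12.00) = 1288.00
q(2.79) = 62.06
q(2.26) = 37.97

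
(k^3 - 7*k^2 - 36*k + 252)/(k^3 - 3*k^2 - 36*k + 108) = (k - 7)/(k - 3)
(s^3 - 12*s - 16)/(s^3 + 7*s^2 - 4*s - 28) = (s^2 - 2*s - 8)/(s^2 + 5*s - 14)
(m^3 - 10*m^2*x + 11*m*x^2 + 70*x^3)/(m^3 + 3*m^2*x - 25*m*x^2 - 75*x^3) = (m^2 - 5*m*x - 14*x^2)/(m^2 + 8*m*x + 15*x^2)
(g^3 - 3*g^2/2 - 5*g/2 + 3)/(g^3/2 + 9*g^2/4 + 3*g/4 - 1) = 2*(2*g^3 - 3*g^2 - 5*g + 6)/(2*g^3 + 9*g^2 + 3*g - 4)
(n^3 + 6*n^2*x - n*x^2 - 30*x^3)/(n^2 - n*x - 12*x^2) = (-n^2 - 3*n*x + 10*x^2)/(-n + 4*x)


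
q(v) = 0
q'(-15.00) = 0.00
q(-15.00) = 0.00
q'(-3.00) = 0.00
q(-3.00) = 0.00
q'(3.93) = 0.00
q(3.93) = 0.00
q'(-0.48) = 0.00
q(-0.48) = 0.00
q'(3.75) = 0.00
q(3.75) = 0.00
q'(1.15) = 0.00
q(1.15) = 0.00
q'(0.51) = 0.00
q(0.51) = 0.00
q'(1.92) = 0.00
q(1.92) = 0.00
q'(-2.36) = 0.00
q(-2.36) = 0.00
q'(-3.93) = 0.00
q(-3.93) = 0.00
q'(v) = 0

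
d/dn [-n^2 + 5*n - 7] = 5 - 2*n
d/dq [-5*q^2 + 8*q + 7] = 8 - 10*q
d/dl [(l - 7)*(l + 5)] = 2*l - 2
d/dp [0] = 0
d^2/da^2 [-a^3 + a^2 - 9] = 2 - 6*a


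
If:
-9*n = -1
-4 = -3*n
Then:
No Solution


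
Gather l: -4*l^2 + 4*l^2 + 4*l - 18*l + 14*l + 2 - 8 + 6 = 0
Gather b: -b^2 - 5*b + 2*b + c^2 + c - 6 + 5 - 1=-b^2 - 3*b + c^2 + c - 2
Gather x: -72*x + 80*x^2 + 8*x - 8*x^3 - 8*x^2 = -8*x^3 + 72*x^2 - 64*x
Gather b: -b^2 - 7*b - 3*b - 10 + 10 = -b^2 - 10*b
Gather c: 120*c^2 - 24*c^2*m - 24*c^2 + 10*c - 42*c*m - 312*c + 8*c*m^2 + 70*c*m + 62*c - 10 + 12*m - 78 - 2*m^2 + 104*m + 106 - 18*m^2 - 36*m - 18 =c^2*(96 - 24*m) + c*(8*m^2 + 28*m - 240) - 20*m^2 + 80*m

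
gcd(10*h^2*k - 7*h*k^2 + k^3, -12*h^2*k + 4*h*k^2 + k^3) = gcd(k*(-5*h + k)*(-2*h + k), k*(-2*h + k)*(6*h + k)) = 2*h*k - k^2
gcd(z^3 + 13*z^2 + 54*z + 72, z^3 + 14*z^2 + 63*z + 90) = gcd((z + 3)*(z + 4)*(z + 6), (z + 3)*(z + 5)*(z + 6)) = z^2 + 9*z + 18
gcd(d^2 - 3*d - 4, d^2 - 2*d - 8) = d - 4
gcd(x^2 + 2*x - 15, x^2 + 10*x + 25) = x + 5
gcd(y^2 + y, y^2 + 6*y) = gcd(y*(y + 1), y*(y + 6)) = y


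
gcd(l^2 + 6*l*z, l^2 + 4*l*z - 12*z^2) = l + 6*z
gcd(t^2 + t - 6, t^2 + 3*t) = t + 3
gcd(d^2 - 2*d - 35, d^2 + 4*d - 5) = d + 5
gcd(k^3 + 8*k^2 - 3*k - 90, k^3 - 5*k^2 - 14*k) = 1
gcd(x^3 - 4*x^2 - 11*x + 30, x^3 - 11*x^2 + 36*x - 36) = x - 2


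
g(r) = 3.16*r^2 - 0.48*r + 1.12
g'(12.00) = 75.36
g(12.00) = 450.40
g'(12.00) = 75.36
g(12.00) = 450.40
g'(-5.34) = -34.23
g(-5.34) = 93.79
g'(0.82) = 4.70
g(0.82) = 2.85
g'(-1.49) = -9.90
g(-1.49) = 8.85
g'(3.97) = 24.61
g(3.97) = 49.02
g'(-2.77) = -17.99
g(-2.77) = 26.70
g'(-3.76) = -24.24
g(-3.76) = 47.60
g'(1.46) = 8.75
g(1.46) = 7.16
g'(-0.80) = -5.54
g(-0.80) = 3.53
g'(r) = 6.32*r - 0.48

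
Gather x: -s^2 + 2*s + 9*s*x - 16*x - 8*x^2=-s^2 + 2*s - 8*x^2 + x*(9*s - 16)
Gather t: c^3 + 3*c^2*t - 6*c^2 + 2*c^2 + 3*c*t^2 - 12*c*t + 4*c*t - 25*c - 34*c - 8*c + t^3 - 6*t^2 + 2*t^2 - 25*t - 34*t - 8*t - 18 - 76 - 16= c^3 - 4*c^2 - 67*c + t^3 + t^2*(3*c - 4) + t*(3*c^2 - 8*c - 67) - 110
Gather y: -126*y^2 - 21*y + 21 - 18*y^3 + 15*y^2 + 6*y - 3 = -18*y^3 - 111*y^2 - 15*y + 18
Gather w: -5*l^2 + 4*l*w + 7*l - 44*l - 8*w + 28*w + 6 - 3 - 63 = -5*l^2 - 37*l + w*(4*l + 20) - 60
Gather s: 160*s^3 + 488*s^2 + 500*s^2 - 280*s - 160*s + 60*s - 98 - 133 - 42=160*s^3 + 988*s^2 - 380*s - 273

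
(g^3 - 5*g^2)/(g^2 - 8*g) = g*(g - 5)/(g - 8)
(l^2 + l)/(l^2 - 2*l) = (l + 1)/(l - 2)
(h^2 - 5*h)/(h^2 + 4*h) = (h - 5)/(h + 4)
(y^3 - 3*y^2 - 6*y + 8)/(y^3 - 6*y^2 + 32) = (y - 1)/(y - 4)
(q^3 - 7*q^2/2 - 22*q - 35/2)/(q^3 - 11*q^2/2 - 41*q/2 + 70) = (2*q^2 + 7*q + 5)/(2*q^2 + 3*q - 20)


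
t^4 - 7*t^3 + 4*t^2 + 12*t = t*(t - 6)*(t - 2)*(t + 1)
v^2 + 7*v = v*(v + 7)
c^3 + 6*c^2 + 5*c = c*(c + 1)*(c + 5)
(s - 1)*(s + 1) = s^2 - 1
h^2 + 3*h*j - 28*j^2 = (h - 4*j)*(h + 7*j)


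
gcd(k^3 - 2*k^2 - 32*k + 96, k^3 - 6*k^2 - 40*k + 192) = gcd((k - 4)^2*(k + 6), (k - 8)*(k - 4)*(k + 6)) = k^2 + 2*k - 24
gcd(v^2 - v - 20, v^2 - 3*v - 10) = v - 5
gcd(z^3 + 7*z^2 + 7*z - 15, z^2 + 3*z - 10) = z + 5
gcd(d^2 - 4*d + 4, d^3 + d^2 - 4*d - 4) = d - 2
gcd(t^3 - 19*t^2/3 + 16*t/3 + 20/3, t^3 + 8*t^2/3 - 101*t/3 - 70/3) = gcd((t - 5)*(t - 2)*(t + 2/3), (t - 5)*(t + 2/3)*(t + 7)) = t^2 - 13*t/3 - 10/3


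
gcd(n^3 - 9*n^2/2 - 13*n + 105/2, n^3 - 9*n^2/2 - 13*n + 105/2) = n^3 - 9*n^2/2 - 13*n + 105/2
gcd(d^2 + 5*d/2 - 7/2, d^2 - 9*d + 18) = 1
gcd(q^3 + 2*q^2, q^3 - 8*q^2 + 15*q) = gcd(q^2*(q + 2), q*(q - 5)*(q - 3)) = q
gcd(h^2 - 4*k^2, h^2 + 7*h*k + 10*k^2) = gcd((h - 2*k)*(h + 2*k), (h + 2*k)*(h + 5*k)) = h + 2*k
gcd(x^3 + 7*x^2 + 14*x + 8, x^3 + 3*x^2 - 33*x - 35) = x + 1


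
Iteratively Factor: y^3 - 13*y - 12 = (y - 4)*(y^2 + 4*y + 3) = (y - 4)*(y + 3)*(y + 1)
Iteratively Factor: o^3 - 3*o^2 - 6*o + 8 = (o - 1)*(o^2 - 2*o - 8) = (o - 4)*(o - 1)*(o + 2)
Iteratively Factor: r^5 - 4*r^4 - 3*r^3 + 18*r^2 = (r - 3)*(r^4 - r^3 - 6*r^2) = r*(r - 3)*(r^3 - r^2 - 6*r) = r^2*(r - 3)*(r^2 - r - 6) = r^2*(r - 3)^2*(r + 2)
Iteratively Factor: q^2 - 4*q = (q)*(q - 4)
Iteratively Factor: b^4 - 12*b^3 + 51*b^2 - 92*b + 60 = (b - 3)*(b^3 - 9*b^2 + 24*b - 20) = (b - 3)*(b - 2)*(b^2 - 7*b + 10) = (b - 3)*(b - 2)^2*(b - 5)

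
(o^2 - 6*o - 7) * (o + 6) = o^3 - 43*o - 42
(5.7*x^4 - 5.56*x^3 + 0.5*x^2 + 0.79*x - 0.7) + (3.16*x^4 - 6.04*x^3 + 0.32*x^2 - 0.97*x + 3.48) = 8.86*x^4 - 11.6*x^3 + 0.82*x^2 - 0.18*x + 2.78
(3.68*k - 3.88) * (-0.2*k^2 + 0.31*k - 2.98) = -0.736*k^3 + 1.9168*k^2 - 12.1692*k + 11.5624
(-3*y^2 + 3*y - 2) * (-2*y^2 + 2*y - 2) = 6*y^4 - 12*y^3 + 16*y^2 - 10*y + 4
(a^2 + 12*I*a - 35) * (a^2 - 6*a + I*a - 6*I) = a^4 - 6*a^3 + 13*I*a^3 - 47*a^2 - 78*I*a^2 + 282*a - 35*I*a + 210*I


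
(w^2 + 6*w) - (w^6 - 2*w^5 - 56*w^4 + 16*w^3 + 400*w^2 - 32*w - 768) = -w^6 + 2*w^5 + 56*w^4 - 16*w^3 - 399*w^2 + 38*w + 768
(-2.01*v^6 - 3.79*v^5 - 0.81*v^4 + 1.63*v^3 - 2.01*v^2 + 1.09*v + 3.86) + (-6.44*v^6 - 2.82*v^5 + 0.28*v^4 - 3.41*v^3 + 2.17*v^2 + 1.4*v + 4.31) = -8.45*v^6 - 6.61*v^5 - 0.53*v^4 - 1.78*v^3 + 0.16*v^2 + 2.49*v + 8.17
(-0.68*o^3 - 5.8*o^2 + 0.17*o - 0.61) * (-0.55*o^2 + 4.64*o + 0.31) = 0.374*o^5 + 0.0347999999999997*o^4 - 27.2163*o^3 - 0.6737*o^2 - 2.7777*o - 0.1891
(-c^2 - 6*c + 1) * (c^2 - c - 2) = -c^4 - 5*c^3 + 9*c^2 + 11*c - 2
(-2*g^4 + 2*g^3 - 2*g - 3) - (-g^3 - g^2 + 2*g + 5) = -2*g^4 + 3*g^3 + g^2 - 4*g - 8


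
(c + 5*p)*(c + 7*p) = c^2 + 12*c*p + 35*p^2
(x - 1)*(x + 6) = x^2 + 5*x - 6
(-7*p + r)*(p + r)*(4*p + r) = -28*p^3 - 31*p^2*r - 2*p*r^2 + r^3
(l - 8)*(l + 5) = l^2 - 3*l - 40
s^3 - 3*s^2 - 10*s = s*(s - 5)*(s + 2)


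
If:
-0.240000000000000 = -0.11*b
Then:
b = 2.18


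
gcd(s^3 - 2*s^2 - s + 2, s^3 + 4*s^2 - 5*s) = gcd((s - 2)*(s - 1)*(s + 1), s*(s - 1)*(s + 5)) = s - 1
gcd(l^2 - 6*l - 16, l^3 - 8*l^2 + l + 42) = l + 2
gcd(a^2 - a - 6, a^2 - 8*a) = 1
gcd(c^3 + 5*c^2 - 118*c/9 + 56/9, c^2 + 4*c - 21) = c + 7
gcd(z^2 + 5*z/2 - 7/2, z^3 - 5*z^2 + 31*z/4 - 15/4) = z - 1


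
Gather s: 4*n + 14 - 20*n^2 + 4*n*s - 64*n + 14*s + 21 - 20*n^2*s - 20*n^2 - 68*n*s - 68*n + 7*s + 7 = -40*n^2 - 128*n + s*(-20*n^2 - 64*n + 21) + 42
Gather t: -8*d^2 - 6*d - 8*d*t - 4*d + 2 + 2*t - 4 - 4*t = -8*d^2 - 10*d + t*(-8*d - 2) - 2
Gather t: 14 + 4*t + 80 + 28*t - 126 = 32*t - 32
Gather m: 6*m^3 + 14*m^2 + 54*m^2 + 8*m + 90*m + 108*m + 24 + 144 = 6*m^3 + 68*m^2 + 206*m + 168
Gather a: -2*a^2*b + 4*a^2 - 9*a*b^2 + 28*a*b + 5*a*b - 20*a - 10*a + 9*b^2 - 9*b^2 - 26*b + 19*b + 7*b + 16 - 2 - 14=a^2*(4 - 2*b) + a*(-9*b^2 + 33*b - 30)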